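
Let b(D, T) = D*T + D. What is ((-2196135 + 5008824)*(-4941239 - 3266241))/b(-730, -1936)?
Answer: -256500985708/15695 ≈ -1.6343e+7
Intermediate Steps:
b(D, T) = D + D*T
((-2196135 + 5008824)*(-4941239 - 3266241))/b(-730, -1936) = ((-2196135 + 5008824)*(-4941239 - 3266241))/((-730*(1 - 1936))) = (2812689*(-8207480))/((-730*(-1935))) = -23085088713720/1412550 = -23085088713720*1/1412550 = -256500985708/15695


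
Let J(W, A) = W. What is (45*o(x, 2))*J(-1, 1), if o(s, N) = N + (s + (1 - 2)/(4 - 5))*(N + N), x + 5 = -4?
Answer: 1350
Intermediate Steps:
x = -9 (x = -5 - 4 = -9)
o(s, N) = N + 2*N*(1 + s) (o(s, N) = N + (s - 1/(-1))*(2*N) = N + (s - 1*(-1))*(2*N) = N + (s + 1)*(2*N) = N + (1 + s)*(2*N) = N + 2*N*(1 + s))
(45*o(x, 2))*J(-1, 1) = (45*(2*(3 + 2*(-9))))*(-1) = (45*(2*(3 - 18)))*(-1) = (45*(2*(-15)))*(-1) = (45*(-30))*(-1) = -1350*(-1) = 1350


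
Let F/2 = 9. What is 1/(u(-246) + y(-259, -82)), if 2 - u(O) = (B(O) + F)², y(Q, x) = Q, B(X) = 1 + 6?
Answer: -1/882 ≈ -0.0011338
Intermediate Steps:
B(X) = 7
F = 18 (F = 2*9 = 18)
u(O) = -623 (u(O) = 2 - (7 + 18)² = 2 - 1*25² = 2 - 1*625 = 2 - 625 = -623)
1/(u(-246) + y(-259, -82)) = 1/(-623 - 259) = 1/(-882) = -1/882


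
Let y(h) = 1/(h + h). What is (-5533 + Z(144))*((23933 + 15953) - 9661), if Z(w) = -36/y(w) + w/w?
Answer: -480577500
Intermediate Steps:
y(h) = 1/(2*h)
Z(w) = 1 - 72*w (Z(w) = -36*2*w + w/w = -72*w + 1 = 1 - 72*w)
(-5533 + Z(144))*((23933 + 15953) - 9661) = (-5533 + (1 - 72*144))*((23933 + 15953) - 9661) = (-5533 + (1 - 10368))*(39886 - 9661) = (-5533 - 10367)*30225 = -15900*30225 = -480577500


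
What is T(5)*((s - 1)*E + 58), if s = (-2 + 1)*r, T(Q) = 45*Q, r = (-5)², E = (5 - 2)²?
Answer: -39600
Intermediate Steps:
E = 9 (E = 3² = 9)
r = 25
s = -25 (s = (-2 + 1)*25 = -1*25 = -25)
T(5)*((s - 1)*E + 58) = (45*5)*((-25 - 1)*9 + 58) = 225*(-26*9 + 58) = 225*(-234 + 58) = 225*(-176) = -39600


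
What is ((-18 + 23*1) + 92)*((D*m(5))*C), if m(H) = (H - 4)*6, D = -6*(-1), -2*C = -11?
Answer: 19206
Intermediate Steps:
C = 11/2 (C = -1/2*(-11) = 11/2 ≈ 5.5000)
D = 6
m(H) = -24 + 6*H (m(H) = (-4 + H)*6 = -24 + 6*H)
((-18 + 23*1) + 92)*((D*m(5))*C) = ((-18 + 23*1) + 92)*((6*(-24 + 6*5))*(11/2)) = ((-18 + 23) + 92)*((6*(-24 + 30))*(11/2)) = (5 + 92)*((6*6)*(11/2)) = 97*(36*(11/2)) = 97*198 = 19206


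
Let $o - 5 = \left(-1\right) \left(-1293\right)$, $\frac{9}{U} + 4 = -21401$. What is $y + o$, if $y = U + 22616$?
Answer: $\frac{170626387}{7135} \approx 23914.0$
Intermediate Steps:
$U = - \frac{3}{7135}$ ($U = \frac{9}{-4 - 21401} = \frac{9}{-21405} = 9 \left(- \frac{1}{21405}\right) = - \frac{3}{7135} \approx -0.00042046$)
$o = 1298$ ($o = 5 - -1293 = 5 + 1293 = 1298$)
$y = \frac{161365157}{7135}$ ($y = - \frac{3}{7135} + 22616 = \frac{161365157}{7135} \approx 22616.0$)
$y + o = \frac{161365157}{7135} + 1298 = \frac{170626387}{7135}$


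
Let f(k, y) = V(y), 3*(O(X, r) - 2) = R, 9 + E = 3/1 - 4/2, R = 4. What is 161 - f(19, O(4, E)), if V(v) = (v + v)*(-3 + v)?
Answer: 1429/9 ≈ 158.78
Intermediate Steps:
E = -8 (E = -9 + (3/1 - 4/2) = -9 + (3*1 - 4*½) = -9 + (3 - 2) = -9 + 1 = -8)
O(X, r) = 10/3 (O(X, r) = 2 + (⅓)*4 = 2 + 4/3 = 10/3)
V(v) = 2*v*(-3 + v) (V(v) = (2*v)*(-3 + v) = 2*v*(-3 + v))
f(k, y) = 2*y*(-3 + y)
161 - f(19, O(4, E)) = 161 - 2*10*(-3 + 10/3)/3 = 161 - 2*10/(3*3) = 161 - 1*20/9 = 161 - 20/9 = 1429/9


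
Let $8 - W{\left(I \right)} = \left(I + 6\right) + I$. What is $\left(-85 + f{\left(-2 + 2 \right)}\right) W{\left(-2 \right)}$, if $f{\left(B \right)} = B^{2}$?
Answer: $-510$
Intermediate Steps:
$W{\left(I \right)} = 2 - 2 I$ ($W{\left(I \right)} = 8 - \left(\left(I + 6\right) + I\right) = 8 - \left(\left(6 + I\right) + I\right) = 8 - \left(6 + 2 I\right) = 2 - 2 I$)
$\left(-85 + f{\left(-2 + 2 \right)}\right) W{\left(-2 \right)} = \left(-85 + \left(-2 + 2\right)^{2}\right) \left(2 - -4\right) = \left(-85 + 0^{2}\right) \left(2 + 4\right) = \left(-85 + 0\right) 6 = \left(-85\right) 6 = -510$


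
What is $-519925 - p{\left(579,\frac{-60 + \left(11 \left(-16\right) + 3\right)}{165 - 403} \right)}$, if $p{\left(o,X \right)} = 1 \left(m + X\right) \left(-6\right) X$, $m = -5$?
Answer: $- \frac{14725984793}{28322} \approx -5.1995 \cdot 10^{5}$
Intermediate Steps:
$p{\left(o,X \right)} = X \left(30 - 6 X\right)$ ($p{\left(o,X \right)} = 1 \left(-5 + X\right) \left(-6\right) X = \left(-5 + X\right) \left(-6\right) X = \left(30 - 6 X\right) X = X \left(30 - 6 X\right)$)
$-519925 - p{\left(579,\frac{-60 + \left(11 \left(-16\right) + 3\right)}{165 - 403} \right)} = -519925 - 6 \frac{-60 + \left(11 \left(-16\right) + 3\right)}{165 - 403} \left(5 - \frac{-60 + \left(11 \left(-16\right) + 3\right)}{165 - 403}\right) = -519925 - 6 \frac{-60 + \left(-176 + 3\right)}{-238} \left(5 - \frac{-60 + \left(-176 + 3\right)}{-238}\right) = -519925 - 6 \left(-60 - 173\right) \left(- \frac{1}{238}\right) \left(5 - \left(-60 - 173\right) \left(- \frac{1}{238}\right)\right) = -519925 - 6 \left(\left(-233\right) \left(- \frac{1}{238}\right)\right) \left(5 - \left(-233\right) \left(- \frac{1}{238}\right)\right) = -519925 - 6 \cdot \frac{233}{238} \left(5 - \frac{233}{238}\right) = -519925 - 6 \cdot \frac{233}{238} \cdot \frac{957}{238} = -519925 - \frac{668943}{28322} = - \frac{14725984793}{28322}$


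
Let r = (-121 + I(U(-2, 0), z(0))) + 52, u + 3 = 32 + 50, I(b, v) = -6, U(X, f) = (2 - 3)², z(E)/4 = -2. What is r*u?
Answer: -5925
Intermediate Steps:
z(E) = -8 (z(E) = 4*(-2) = -8)
U(X, f) = 1 (U(X, f) = (-1)² = 1)
u = 79 (u = -3 + (32 + 50) = -3 + 82 = 79)
r = -75 (r = (-121 - 6) + 52 = -127 + 52 = -75)
r*u = -75*79 = -5925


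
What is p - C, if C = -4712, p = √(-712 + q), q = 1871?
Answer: 4712 + √1159 ≈ 4746.0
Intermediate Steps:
p = √1159 (p = √(-712 + 1871) = √1159 ≈ 34.044)
p - C = √1159 - 1*(-4712) = √1159 + 4712 = 4712 + √1159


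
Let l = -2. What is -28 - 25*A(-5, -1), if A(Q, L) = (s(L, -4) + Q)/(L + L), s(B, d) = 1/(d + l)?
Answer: -1111/12 ≈ -92.583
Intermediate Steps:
s(B, d) = 1/(-2 + d) (s(B, d) = 1/(d - 2) = 1/(-2 + d))
A(Q, L) = (-⅙ + Q)/(2*L) (A(Q, L) = (1/(-2 - 4) + Q)/(L + L) = (1/(-6) + Q)/((2*L)) = (-⅙ + Q)*(1/(2*L)) = (-⅙ + Q)/(2*L))
-28 - 25*A(-5, -1) = -28 - 25*(-1 + 6*(-5))/(12*(-1)) = -28 - 25*(-1)*(-1 - 30)/12 = -28 - 25*(-1)*(-31)/12 = -28 - 25*31/12 = -28 - 775/12 = -1111/12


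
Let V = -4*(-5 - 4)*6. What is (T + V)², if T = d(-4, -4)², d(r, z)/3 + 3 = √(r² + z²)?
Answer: 435537 - 252720*√2 ≈ 78137.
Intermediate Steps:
d(r, z) = -9 + 3*√(r² + z²)
T = (-9 + 12*√2)² (T = (-9 + 3*√((-4)² + (-4)²))² = (-9 + 3*√(16 + 16))² = (-9 + 3*√32)² = (-9 + 3*(4*√2))² = (-9 + 12*√2)² ≈ 63.530)
V = 216 (V = -4*(-9)*6 = 36*6 = 216)
(T + V)² = ((369 - 216*√2) + 216)² = (585 - 216*√2)²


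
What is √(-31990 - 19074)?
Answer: 2*I*√12766 ≈ 225.97*I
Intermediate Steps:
√(-31990 - 19074) = √(-51064) = 2*I*√12766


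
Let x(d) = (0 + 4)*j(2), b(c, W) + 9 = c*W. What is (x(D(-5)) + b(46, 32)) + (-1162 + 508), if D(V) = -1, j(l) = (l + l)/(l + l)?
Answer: 813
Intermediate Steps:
j(l) = 1 (j(l) = (2*l)/((2*l)) = (2*l)*(1/(2*l)) = 1)
b(c, W) = -9 + W*c (b(c, W) = -9 + c*W = -9 + W*c)
x(d) = 4 (x(d) = (0 + 4)*1 = 4*1 = 4)
(x(D(-5)) + b(46, 32)) + (-1162 + 508) = (4 + (-9 + 32*46)) + (-1162 + 508) = (4 + (-9 + 1472)) - 654 = (4 + 1463) - 654 = 1467 - 654 = 813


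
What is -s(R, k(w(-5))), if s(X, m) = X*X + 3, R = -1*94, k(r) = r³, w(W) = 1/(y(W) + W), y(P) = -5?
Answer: -8839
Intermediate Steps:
w(W) = 1/(-5 + W)
R = -94
s(X, m) = 3 + X² (s(X, m) = X² + 3 = 3 + X²)
-s(R, k(w(-5))) = -(3 + (-94)²) = -(3 + 8836) = -1*8839 = -8839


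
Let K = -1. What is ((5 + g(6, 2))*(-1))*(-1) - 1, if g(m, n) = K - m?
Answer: -3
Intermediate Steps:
g(m, n) = -1 - m
((5 + g(6, 2))*(-1))*(-1) - 1 = ((5 + (-1 - 1*6))*(-1))*(-1) - 1 = ((5 + (-1 - 6))*(-1))*(-1) - 1 = ((5 - 7)*(-1))*(-1) - 1 = -2*(-1)*(-1) - 1 = 2*(-1) - 1 = -2 - 1 = -3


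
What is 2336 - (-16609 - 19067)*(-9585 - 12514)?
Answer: -788401588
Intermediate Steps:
2336 - (-16609 - 19067)*(-9585 - 12514) = 2336 - (-35676)*(-22099) = 2336 - 1*788403924 = 2336 - 788403924 = -788401588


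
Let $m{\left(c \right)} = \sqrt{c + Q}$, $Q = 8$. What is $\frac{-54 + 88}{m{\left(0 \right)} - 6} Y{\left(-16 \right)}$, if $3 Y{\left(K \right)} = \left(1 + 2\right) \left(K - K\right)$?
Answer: $0$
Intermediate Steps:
$Y{\left(K \right)} = 0$ ($Y{\left(K \right)} = \frac{\left(1 + 2\right) \left(K - K\right)}{3} = \frac{3 \cdot 0}{3} = \frac{1}{3} \cdot 0 = 0$)
$m{\left(c \right)} = \sqrt{8 + c}$ ($m{\left(c \right)} = \sqrt{c + 8} = \sqrt{8 + c}$)
$\frac{-54 + 88}{m{\left(0 \right)} - 6} Y{\left(-16 \right)} = \frac{-54 + 88}{\sqrt{8 + 0} - 6} \cdot 0 = \frac{34}{\sqrt{8} - 6} \cdot 0 = \frac{34}{2 \sqrt{2} - 6} \cdot 0 = \frac{34}{-6 + 2 \sqrt{2}} \cdot 0 = 0$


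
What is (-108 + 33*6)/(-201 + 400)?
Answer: 90/199 ≈ 0.45226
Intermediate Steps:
(-108 + 33*6)/(-201 + 400) = (-108 + 198)/199 = 90*(1/199) = 90/199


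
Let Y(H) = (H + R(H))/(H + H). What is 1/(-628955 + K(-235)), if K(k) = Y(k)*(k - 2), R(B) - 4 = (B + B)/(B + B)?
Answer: -47/29566336 ≈ -1.5896e-6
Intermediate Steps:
R(B) = 5 (R(B) = 4 + (B + B)/(B + B) = 4 + (2*B)/((2*B)) = 4 + (2*B)*(1/(2*B)) = 4 + 1 = 5)
Y(H) = (5 + H)/(2*H) (Y(H) = (H + 5)/(H + H) = (5 + H)/((2*H)) = (5 + H)*(1/(2*H)) = (5 + H)/(2*H))
K(k) = (-2 + k)*(5 + k)/(2*k) (K(k) = ((5 + k)/(2*k))*(k - 2) = ((5 + k)/(2*k))*(-2 + k) = (-2 + k)*(5 + k)/(2*k))
1/(-628955 + K(-235)) = 1/(-628955 + (½)*(-2 - 235)*(5 - 235)/(-235)) = 1/(-628955 + (½)*(-1/235)*(-237)*(-230)) = 1/(-628955 - 5451/47) = 1/(-29566336/47) = -47/29566336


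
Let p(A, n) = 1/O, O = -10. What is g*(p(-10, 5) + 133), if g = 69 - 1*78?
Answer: -11961/10 ≈ -1196.1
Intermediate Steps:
p(A, n) = -⅒ (p(A, n) = 1/(-10) = 1*(-⅒) = -⅒)
g = -9 (g = 69 - 78 = -9)
g*(p(-10, 5) + 133) = -9*(-⅒ + 133) = -9*1329/10 = -11961/10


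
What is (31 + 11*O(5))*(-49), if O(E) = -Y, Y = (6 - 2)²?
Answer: 7105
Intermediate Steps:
Y = 16 (Y = 4² = 16)
O(E) = -16 (O(E) = -1*16 = -16)
(31 + 11*O(5))*(-49) = (31 + 11*(-16))*(-49) = (31 - 176)*(-49) = -145*(-49) = 7105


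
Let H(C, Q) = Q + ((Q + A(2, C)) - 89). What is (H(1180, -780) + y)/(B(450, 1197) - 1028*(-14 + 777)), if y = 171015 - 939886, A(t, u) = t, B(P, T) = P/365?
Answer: 28123907/28629241 ≈ 0.98235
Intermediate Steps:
B(P, T) = P/365 (B(P, T) = P*(1/365) = P/365)
y = -768871
H(C, Q) = -87 + 2*Q (H(C, Q) = Q + ((Q + 2) - 89) = Q + ((2 + Q) - 89) = Q + (-87 + Q) = -87 + 2*Q)
(H(1180, -780) + y)/(B(450, 1197) - 1028*(-14 + 777)) = ((-87 + 2*(-780)) - 768871)/((1/365)*450 - 1028*(-14 + 777)) = ((-87 - 1560) - 768871)/(90/73 - 1028*763) = (-1647 - 768871)/(90/73 - 784364) = -770518/(-57258482/73) = -770518*(-73/57258482) = 28123907/28629241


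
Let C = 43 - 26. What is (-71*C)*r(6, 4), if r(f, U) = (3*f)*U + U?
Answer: -91732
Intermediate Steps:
r(f, U) = U + 3*U*f (r(f, U) = 3*U*f + U = U + 3*U*f)
C = 17
(-71*C)*r(6, 4) = (-71*17)*(4*(1 + 3*6)) = -4828*(1 + 18) = -4828*19 = -1207*76 = -91732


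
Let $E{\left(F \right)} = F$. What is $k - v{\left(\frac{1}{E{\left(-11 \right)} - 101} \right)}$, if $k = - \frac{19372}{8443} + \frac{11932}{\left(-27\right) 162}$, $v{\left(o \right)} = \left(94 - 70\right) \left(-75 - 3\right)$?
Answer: $\frac{34473444850}{18464841} \approx 1867.0$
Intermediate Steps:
$v{\left(o \right)} = -1872$ ($v{\left(o \right)} = 24 \left(-78\right) = -1872$)
$k = - \frac{92737502}{18464841}$ ($k = \left(-19372\right) \frac{1}{8443} + \frac{11932}{-4374} = - \frac{19372}{8443} + 11932 \left(- \frac{1}{4374}\right) = - \frac{19372}{8443} - \frac{5966}{2187} = - \frac{92737502}{18464841} \approx -5.0224$)
$k - v{\left(\frac{1}{E{\left(-11 \right)} - 101} \right)} = - \frac{92737502}{18464841} - -1872 = - \frac{92737502}{18464841} + 1872 = \frac{34473444850}{18464841}$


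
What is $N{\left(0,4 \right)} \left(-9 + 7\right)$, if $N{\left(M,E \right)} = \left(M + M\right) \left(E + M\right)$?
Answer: $0$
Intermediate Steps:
$N{\left(M,E \right)} = 2 M \left(E + M\right)$
$N{\left(0,4 \right)} \left(-9 + 7\right) = 2 \cdot 0 \left(4 + 0\right) \left(-9 + 7\right) = 2 \cdot 0 \cdot 4 \left(-2\right) = 0 \left(-2\right) = 0$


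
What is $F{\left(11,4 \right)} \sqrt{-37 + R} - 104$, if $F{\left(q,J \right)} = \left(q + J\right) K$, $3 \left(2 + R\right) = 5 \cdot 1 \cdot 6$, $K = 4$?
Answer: $-104 + 60 i \sqrt{29} \approx -104.0 + 323.11 i$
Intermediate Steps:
$R = 8$ ($R = -2 + \frac{5 \cdot 1 \cdot 6}{3} = -2 + \frac{5 \cdot 6}{3} = -2 + \frac{1}{3} \cdot 30 = -2 + 10 = 8$)
$F{\left(q,J \right)} = 4 J + 4 q$ ($F{\left(q,J \right)} = \left(q + J\right) 4 = \left(J + q\right) 4 = 4 J + 4 q$)
$F{\left(11,4 \right)} \sqrt{-37 + R} - 104 = \left(4 \cdot 4 + 4 \cdot 11\right) \sqrt{-37 + 8} - 104 = \left(16 + 44\right) \sqrt{-29} - 104 = 60 i \sqrt{29} - 104 = -104 + 60 i \sqrt{29}$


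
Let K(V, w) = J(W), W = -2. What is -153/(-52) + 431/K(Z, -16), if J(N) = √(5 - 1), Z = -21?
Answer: 11359/52 ≈ 218.44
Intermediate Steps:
J(N) = 2 (J(N) = √4 = 2)
K(V, w) = 2
-153/(-52) + 431/K(Z, -16) = -153/(-52) + 431/2 = -153*(-1/52) + 431*(½) = 153/52 + 431/2 = 11359/52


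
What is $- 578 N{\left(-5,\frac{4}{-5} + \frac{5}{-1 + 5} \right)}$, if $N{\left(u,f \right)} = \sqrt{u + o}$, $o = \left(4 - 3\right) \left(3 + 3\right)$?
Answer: $-578$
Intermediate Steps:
$o = 6$ ($o = 1 \cdot 6 = 6$)
$N{\left(u,f \right)} = \sqrt{6 + u}$ ($N{\left(u,f \right)} = \sqrt{u + 6} = \sqrt{6 + u}$)
$- 578 N{\left(-5,\frac{4}{-5} + \frac{5}{-1 + 5} \right)} = - 578 \sqrt{6 - 5} = - 578 \sqrt{1} = \left(-578\right) 1 = -578$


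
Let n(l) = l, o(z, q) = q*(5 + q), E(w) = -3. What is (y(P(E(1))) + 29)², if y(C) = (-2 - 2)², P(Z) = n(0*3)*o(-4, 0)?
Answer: 2025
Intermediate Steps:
P(Z) = 0 (P(Z) = (0*3)*(0*(5 + 0)) = 0*(0*5) = 0*0 = 0)
y(C) = 16 (y(C) = (-4)² = 16)
(y(P(E(1))) + 29)² = (16 + 29)² = 45² = 2025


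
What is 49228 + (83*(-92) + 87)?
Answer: 41679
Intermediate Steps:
49228 + (83*(-92) + 87) = 49228 + (-7636 + 87) = 49228 - 7549 = 41679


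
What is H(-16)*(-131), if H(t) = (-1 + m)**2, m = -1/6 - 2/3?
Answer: -15851/36 ≈ -440.31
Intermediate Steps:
m = -5/6 (m = -1*1/6 - 2*1/3 = -1/6 - 2/3 = -5/6 ≈ -0.83333)
H(t) = 121/36 (H(t) = (-1 - 5/6)**2 = (-11/6)**2 = 121/36)
H(-16)*(-131) = (121/36)*(-131) = -15851/36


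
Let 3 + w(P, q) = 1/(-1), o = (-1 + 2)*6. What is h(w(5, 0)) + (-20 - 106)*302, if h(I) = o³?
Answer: -37836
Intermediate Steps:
o = 6 (o = 1*6 = 6)
w(P, q) = -4 (w(P, q) = -3 + 1/(-1) = -3 - 1 = -4)
h(I) = 216 (h(I) = 6³ = 216)
h(w(5, 0)) + (-20 - 106)*302 = 216 + (-20 - 106)*302 = 216 - 126*302 = 216 - 38052 = -37836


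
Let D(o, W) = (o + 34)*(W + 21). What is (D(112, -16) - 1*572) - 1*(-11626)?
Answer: 11784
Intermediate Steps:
D(o, W) = (21 + W)*(34 + o) (D(o, W) = (34 + o)*(21 + W) = (21 + W)*(34 + o))
(D(112, -16) - 1*572) - 1*(-11626) = ((714 + 21*112 + 34*(-16) - 16*112) - 1*572) - 1*(-11626) = ((714 + 2352 - 544 - 1792) - 572) + 11626 = (730 - 572) + 11626 = 158 + 11626 = 11784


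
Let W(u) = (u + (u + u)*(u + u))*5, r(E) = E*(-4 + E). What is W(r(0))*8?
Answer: 0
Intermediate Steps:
W(u) = 5*u + 20*u² (W(u) = (u + (2*u)*(2*u))*5 = (u + 4*u²)*5 = 5*u + 20*u²)
W(r(0))*8 = (5*(0*(-4 + 0))*(1 + 4*(0*(-4 + 0))))*8 = (5*(0*(-4))*(1 + 4*(0*(-4))))*8 = (5*0*(1 + 4*0))*8 = (5*0*(1 + 0))*8 = (5*0*1)*8 = 0*8 = 0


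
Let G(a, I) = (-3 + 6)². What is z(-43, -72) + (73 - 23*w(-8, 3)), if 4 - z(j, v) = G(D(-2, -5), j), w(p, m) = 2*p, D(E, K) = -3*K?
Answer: 436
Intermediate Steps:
G(a, I) = 9 (G(a, I) = 3² = 9)
z(j, v) = -5 (z(j, v) = 4 - 1*9 = 4 - 9 = -5)
z(-43, -72) + (73 - 23*w(-8, 3)) = -5 + (73 - 46*(-8)) = -5 + (73 - 23*(-16)) = -5 + (73 + 368) = -5 + 441 = 436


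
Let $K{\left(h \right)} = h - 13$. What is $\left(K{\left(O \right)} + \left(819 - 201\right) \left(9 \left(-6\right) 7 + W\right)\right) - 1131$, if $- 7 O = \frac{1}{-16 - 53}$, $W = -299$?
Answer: $- \frac{202632989}{483} \approx -4.1953 \cdot 10^{5}$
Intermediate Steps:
$O = \frac{1}{483}$ ($O = - \frac{1}{7 \left(-16 - 53\right)} = - \frac{1}{7 \left(-69\right)} = \left(- \frac{1}{7}\right) \left(- \frac{1}{69}\right) = \frac{1}{483} \approx 0.0020704$)
$K{\left(h \right)} = -13 + h$ ($K{\left(h \right)} = h - 13 = -13 + h$)
$\left(K{\left(O \right)} + \left(819 - 201\right) \left(9 \left(-6\right) 7 + W\right)\right) - 1131 = \left(\left(-13 + \frac{1}{483}\right) + \left(819 - 201\right) \left(9 \left(-6\right) 7 - 299\right)\right) - 1131 = \left(- \frac{6278}{483} + 618 \left(\left(-54\right) 7 - 299\right)\right) - 1131 = \left(- \frac{6278}{483} + 618 \left(-378 - 299\right)\right) - 1131 = \left(- \frac{6278}{483} + 618 \left(-677\right)\right) - 1131 = \left(- \frac{6278}{483} - 418386\right) - 1131 = - \frac{202086716}{483} - 1131 = - \frac{202632989}{483}$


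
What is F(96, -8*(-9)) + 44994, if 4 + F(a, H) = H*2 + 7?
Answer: 45141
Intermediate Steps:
F(a, H) = 3 + 2*H (F(a, H) = -4 + (H*2 + 7) = -4 + (2*H + 7) = -4 + (7 + 2*H) = 3 + 2*H)
F(96, -8*(-9)) + 44994 = (3 + 2*(-8*(-9))) + 44994 = (3 + 2*72) + 44994 = (3 + 144) + 44994 = 147 + 44994 = 45141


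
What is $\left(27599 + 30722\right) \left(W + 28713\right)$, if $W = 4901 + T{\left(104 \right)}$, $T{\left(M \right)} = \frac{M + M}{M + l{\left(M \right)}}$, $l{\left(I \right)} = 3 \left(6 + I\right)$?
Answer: $\frac{425413319782}{217} \approx 1.9604 \cdot 10^{9}$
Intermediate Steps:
$l{\left(I \right)} = 18 + 3 I$
$T{\left(M \right)} = \frac{2 M}{18 + 4 M}$ ($T{\left(M \right)} = \frac{M + M}{M + \left(18 + 3 M\right)} = \frac{2 M}{18 + 4 M}$)
$W = \frac{1063621}{217}$ ($W = 4901 + \frac{104}{9 + 2 \cdot 104} = 4901 + \frac{104}{9 + 208} = 4901 + \frac{104}{217} = \frac{1063621}{217} \approx 4901.5$)
$\left(27599 + 30722\right) \left(W + 28713\right) = \left(27599 + 30722\right) \left(\frac{1063621}{217} + 28713\right) = 58321 \cdot \frac{7294342}{217} = \frac{425413319782}{217}$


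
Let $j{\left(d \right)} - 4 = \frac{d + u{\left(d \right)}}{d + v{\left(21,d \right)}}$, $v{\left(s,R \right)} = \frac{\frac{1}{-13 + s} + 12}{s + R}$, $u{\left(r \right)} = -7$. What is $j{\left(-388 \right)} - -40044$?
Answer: $\frac{9125288888}{227853} \approx 40049.0$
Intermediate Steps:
$v{\left(s,R \right)} = \frac{12 + \frac{1}{-13 + s}}{R + s}$
$j{\left(d \right)} = 4 + \frac{-7 + d}{d + \frac{97}{168 + 8 d}}$ ($j{\left(d \right)} = 4 + \frac{d - 7}{d + \frac{-155 + 12 \cdot 21}{21^{2} - 13 d - 273 + d 21}} = 4 + \frac{-7 + d}{d + \frac{-155 + 252}{441 - 13 d - 273 + 21 d}} = 4 + \frac{-7 + d}{d + \frac{1}{168 + 8 d} 97} = 4 + \frac{-7 + d}{d + \frac{97}{168 + 8 d}}$)
$j{\left(-388 \right)} - -40044 = \frac{4 \left(97 + 2 \left(-7 + 5 \left(-388\right)\right) \left(21 - 388\right)\right)}{97 + 8 \left(-388\right) \left(21 - 388\right)} - -40044 = \frac{4 \left(97 + 2 \left(-7 - 1940\right) \left(-367\right)\right)}{97 + 8 \left(-388\right) \left(-367\right)} + 40044 = \frac{4 \left(97 + 2 \left(-1947\right) \left(-367\right)\right)}{97 + 1139168} + 40044 = \frac{4 \left(97 + 1429098\right)}{1139265} + 40044 = 4 \cdot \frac{1}{1139265} \cdot 1429195 + 40044 = \frac{1143356}{227853} + 40044 = \frac{9125288888}{227853}$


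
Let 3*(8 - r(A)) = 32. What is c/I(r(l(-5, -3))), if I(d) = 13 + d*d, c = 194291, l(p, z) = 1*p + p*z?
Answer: 1748619/181 ≈ 9660.9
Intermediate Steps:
l(p, z) = p + p*z
r(A) = -8/3 (r(A) = 8 - ⅓*32 = 8 - 32/3 = -8/3)
I(d) = 13 + d²
c/I(r(l(-5, -3))) = 194291/(13 + (-8/3)²) = 194291/(13 + 64/9) = 194291/(181/9) = 194291*(9/181) = 1748619/181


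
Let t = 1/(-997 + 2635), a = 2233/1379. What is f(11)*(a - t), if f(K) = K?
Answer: 5745575/322686 ≈ 17.805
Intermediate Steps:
a = 319/197 (a = 2233*(1/1379) = 319/197 ≈ 1.6193)
t = 1/1638 ≈ 0.00061050
f(11)*(a - t) = 11*(319/197 - 1*1/1638) = 11*(319/197 - 1/1638) = 11*(522325/322686) = 5745575/322686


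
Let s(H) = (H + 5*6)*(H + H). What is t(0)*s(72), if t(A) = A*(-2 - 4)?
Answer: 0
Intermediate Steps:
s(H) = 2*H*(30 + H) (s(H) = (H + 30)*(2*H) = (30 + H)*(2*H) = 2*H*(30 + H))
t(A) = -6*A (t(A) = A*(-6) = -6*A)
t(0)*s(72) = (-6*0)*(2*72*(30 + 72)) = 0*(2*72*102) = 0*14688 = 0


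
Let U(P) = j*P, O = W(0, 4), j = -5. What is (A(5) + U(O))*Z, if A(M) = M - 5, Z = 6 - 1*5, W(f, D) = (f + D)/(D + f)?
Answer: -5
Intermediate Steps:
W(f, D) = 1 (W(f, D) = (D + f)/(D + f) = 1)
O = 1
Z = 1 (Z = 6 - 5 = 1)
U(P) = -5*P
A(M) = -5 + M
(A(5) + U(O))*Z = ((-5 + 5) - 5*1)*1 = (0 - 5)*1 = -5*1 = -5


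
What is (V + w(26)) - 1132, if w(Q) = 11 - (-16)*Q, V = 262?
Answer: -443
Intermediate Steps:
w(Q) = 11 + 16*Q
(V + w(26)) - 1132 = (262 + (11 + 16*26)) - 1132 = (262 + (11 + 416)) - 1132 = (262 + 427) - 1132 = 689 - 1132 = -443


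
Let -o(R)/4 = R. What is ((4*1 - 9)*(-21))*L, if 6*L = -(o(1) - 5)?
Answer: 315/2 ≈ 157.50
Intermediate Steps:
o(R) = -4*R
L = 3/2 (L = (-(-4*1 - 5))/6 = (-(-4 - 5))/6 = (-1*(-9))/6 = (1/6)*9 = 3/2 ≈ 1.5000)
((4*1 - 9)*(-21))*L = ((4*1 - 9)*(-21))*(3/2) = ((4 - 9)*(-21))*(3/2) = -5*(-21)*(3/2) = 105*(3/2) = 315/2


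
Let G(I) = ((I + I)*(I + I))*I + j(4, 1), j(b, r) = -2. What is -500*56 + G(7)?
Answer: -26630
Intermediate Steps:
G(I) = -2 + 4*I³ (G(I) = ((I + I)*(I + I))*I - 2 = ((2*I)*(2*I))*I - 2 = (4*I²)*I - 2 = 4*I³ - 2 = -2 + 4*I³)
-500*56 + G(7) = -500*56 + (-2 + 4*7³) = -28000 + (-2 + 4*343) = -28000 + (-2 + 1372) = -28000 + 1370 = -26630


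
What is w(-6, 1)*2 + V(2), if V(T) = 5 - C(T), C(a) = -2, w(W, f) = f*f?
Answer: 9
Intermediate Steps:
w(W, f) = f²
V(T) = 7 (V(T) = 5 - 1*(-2) = 5 + 2 = 7)
w(-6, 1)*2 + V(2) = 1²*2 + 7 = 1*2 + 7 = 2 + 7 = 9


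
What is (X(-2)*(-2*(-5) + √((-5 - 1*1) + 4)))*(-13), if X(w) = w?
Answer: 260 + 26*I*√2 ≈ 260.0 + 36.77*I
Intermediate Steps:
(X(-2)*(-2*(-5) + √((-5 - 1*1) + 4)))*(-13) = -2*(-2*(-5) + √((-5 - 1*1) + 4))*(-13) = -2*(10 + √((-5 - 1) + 4))*(-13) = -2*(10 + √(-6 + 4))*(-13) = -2*(10 + √(-2))*(-13) = -2*(10 + I*√2)*(-13) = (-20 - 2*I*√2)*(-13) = 260 + 26*I*√2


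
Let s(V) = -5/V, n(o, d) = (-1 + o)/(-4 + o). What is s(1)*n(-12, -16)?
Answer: -65/16 ≈ -4.0625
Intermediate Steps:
n(o, d) = (-1 + o)/(-4 + o)
s(1)*n(-12, -16) = (-5/1)*((-1 - 12)/(-4 - 12)) = (-5*1)*(-13/(-16)) = -(-5)*(-13)/16 = -5*13/16 = -65/16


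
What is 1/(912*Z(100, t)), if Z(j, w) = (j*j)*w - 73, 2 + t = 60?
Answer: 1/528893424 ≈ 1.8907e-9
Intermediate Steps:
t = 58 (t = -2 + 60 = 58)
Z(j, w) = -73 + w*j² (Z(j, w) = j²*w - 73 = w*j² - 73 = -73 + w*j²)
1/(912*Z(100, t)) = 1/(912*(-73 + 58*100²)) = 1/(912*(-73 + 58*10000)) = 1/(912*(-73 + 580000)) = 1/(912*579927) = 1/528893424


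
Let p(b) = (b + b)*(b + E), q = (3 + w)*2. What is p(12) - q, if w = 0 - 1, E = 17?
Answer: 692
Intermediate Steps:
w = -1
q = 4 (q = (3 - 1)*2 = 2*2 = 4)
p(b) = 2*b*(17 + b) (p(b) = (b + b)*(b + 17) = (2*b)*(17 + b) = 2*b*(17 + b))
p(12) - q = 2*12*(17 + 12) - 1*4 = 2*12*29 - 4 = 696 - 4 = 692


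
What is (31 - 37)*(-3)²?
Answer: -54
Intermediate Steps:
(31 - 37)*(-3)² = -6*9 = -54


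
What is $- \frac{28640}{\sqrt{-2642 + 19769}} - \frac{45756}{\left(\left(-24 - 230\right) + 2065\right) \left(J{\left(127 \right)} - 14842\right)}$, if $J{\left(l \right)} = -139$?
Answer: $\frac{45756}{27130591} - \frac{28640 \sqrt{1903}}{5709} \approx -218.84$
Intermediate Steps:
$- \frac{28640}{\sqrt{-2642 + 19769}} - \frac{45756}{\left(\left(-24 - 230\right) + 2065\right) \left(J{\left(127 \right)} - 14842\right)} = - \frac{28640}{\sqrt{-2642 + 19769}} - \frac{45756}{\left(\left(-24 - 230\right) + 2065\right) \left(-139 - 14842\right)} = - \frac{28640}{\sqrt{17127}} - \frac{45756}{\left(\left(-24 - 230\right) + 2065\right) \left(-14981\right)} = - \frac{28640}{3 \sqrt{1903}} - \frac{45756}{\left(-254 + 2065\right) \left(-14981\right)} = - 28640 \frac{\sqrt{1903}}{5709} - \frac{45756}{1811 \left(-14981\right)} = - \frac{28640 \sqrt{1903}}{5709} - \frac{45756}{-27130591} = - \frac{28640 \sqrt{1903}}{5709} - - \frac{45756}{27130591} = - \frac{28640 \sqrt{1903}}{5709} + \frac{45756}{27130591} = \frac{45756}{27130591} - \frac{28640 \sqrt{1903}}{5709}$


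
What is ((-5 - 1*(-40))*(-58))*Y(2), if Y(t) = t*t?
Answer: -8120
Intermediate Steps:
Y(t) = t²
((-5 - 1*(-40))*(-58))*Y(2) = ((-5 - 1*(-40))*(-58))*2² = ((-5 + 40)*(-58))*4 = (35*(-58))*4 = -2030*4 = -8120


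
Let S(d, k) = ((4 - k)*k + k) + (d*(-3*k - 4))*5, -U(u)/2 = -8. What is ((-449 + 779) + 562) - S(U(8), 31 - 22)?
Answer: 3408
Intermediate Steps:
U(u) = 16 (U(u) = -2*(-8) = 16)
S(d, k) = k + k*(4 - k) + 5*d*(-4 - 3*k) (S(d, k) = (k*(4 - k) + k) + (d*(-4 - 3*k))*5 = (k + k*(4 - k)) + 5*d*(-4 - 3*k) = k + k*(4 - k) + 5*d*(-4 - 3*k))
((-449 + 779) + 562) - S(U(8), 31 - 22) = ((-449 + 779) + 562) - (-(31 - 22)² - 20*16 + 5*(31 - 22) - 15*16*(31 - 22)) = (330 + 562) - (-1*9² - 320 + 5*9 - 15*16*9) = 892 - (-1*81 - 320 + 45 - 2160) = 892 - (-81 - 320 + 45 - 2160) = 892 - 1*(-2516) = 892 + 2516 = 3408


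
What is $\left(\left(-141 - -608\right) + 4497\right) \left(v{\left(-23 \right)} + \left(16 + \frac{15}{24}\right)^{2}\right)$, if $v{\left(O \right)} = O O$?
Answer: $\frac{63967345}{16} \approx 3.998 \cdot 10^{6}$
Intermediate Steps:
$v{\left(O \right)} = O^{2}$
$\left(\left(-141 - -608\right) + 4497\right) \left(v{\left(-23 \right)} + \left(16 + \frac{15}{24}\right)^{2}\right) = \left(\left(-141 - -608\right) + 4497\right) \left(\left(-23\right)^{2} + \left(16 + \frac{15}{24}\right)^{2}\right) = \left(\left(-141 + 608\right) + 4497\right) \left(529 + \left(16 + 15 \cdot \frac{1}{24}\right)^{2}\right) = \left(467 + 4497\right) \left(529 + \left(16 + \frac{5}{8}\right)^{2}\right) = 4964 \left(529 + \left(\frac{133}{8}\right)^{2}\right) = 4964 \left(529 + \frac{17689}{64}\right) = 4964 \cdot \frac{51545}{64} = \frac{63967345}{16}$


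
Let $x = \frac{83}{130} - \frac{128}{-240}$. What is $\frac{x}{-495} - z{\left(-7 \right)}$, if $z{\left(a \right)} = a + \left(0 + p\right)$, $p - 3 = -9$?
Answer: $\frac{2509193}{193050} \approx 12.998$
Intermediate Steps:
$p = -6$ ($p = 3 - 9 = -6$)
$x = \frac{457}{390}$ ($x = 83 \cdot \frac{1}{130} - - \frac{8}{15} = \frac{83}{130} + \frac{8}{15} = \frac{457}{390} \approx 1.1718$)
$z{\left(a \right)} = -6 + a$ ($z{\left(a \right)} = a + \left(0 - 6\right) = a - 6 = -6 + a$)
$\frac{x}{-495} - z{\left(-7 \right)} = \frac{457}{390 \left(-495\right)} - \left(-6 - 7\right) = \frac{457}{390} \left(- \frac{1}{495}\right) - -13 = - \frac{457}{193050} + 13 = \frac{2509193}{193050}$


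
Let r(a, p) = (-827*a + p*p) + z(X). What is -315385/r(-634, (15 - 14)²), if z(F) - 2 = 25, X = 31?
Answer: -315385/524346 ≈ -0.60148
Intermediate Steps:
z(F) = 27 (z(F) = 2 + 25 = 27)
r(a, p) = 27 + p² - 827*a (r(a, p) = (-827*a + p*p) + 27 = (-827*a + p²) + 27 = (p² - 827*a) + 27 = 27 + p² - 827*a)
-315385/r(-634, (15 - 14)²) = -315385/(27 + ((15 - 14)²)² - 827*(-634)) = -315385/(27 + (1²)² + 524318) = -315385/(27 + 1² + 524318) = -315385/(27 + 1 + 524318) = -315385/524346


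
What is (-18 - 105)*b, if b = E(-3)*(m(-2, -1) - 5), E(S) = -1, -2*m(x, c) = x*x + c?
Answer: -1599/2 ≈ -799.50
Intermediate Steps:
m(x, c) = -c/2 - x²/2 (m(x, c) = -(x*x + c)/2 = -(x² + c)/2 = -(c + x²)/2 = -c/2 - x²/2)
b = 13/2 (b = -((-½*(-1) - ½*(-2)²) - 5) = -((½ - ½*4) - 5) = -((½ - 2) - 5) = -(-3/2 - 5) = -1*(-13/2) = 13/2 ≈ 6.5000)
(-18 - 105)*b = (-18 - 105)*(13/2) = -123*13/2 = -1599/2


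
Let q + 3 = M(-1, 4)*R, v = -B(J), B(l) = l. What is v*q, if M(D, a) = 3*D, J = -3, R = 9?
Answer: -90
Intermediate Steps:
v = 3 (v = -1*(-3) = 3)
q = -30 (q = -3 + (3*(-1))*9 = -3 - 3*9 = -3 - 27 = -30)
v*q = 3*(-30) = -90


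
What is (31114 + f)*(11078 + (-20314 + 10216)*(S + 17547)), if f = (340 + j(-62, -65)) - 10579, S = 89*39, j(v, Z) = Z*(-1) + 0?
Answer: -4444068684840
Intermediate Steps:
j(v, Z) = -Z (j(v, Z) = -Z + 0 = -Z)
S = 3471
f = -10174 (f = (340 - 1*(-65)) - 10579 = (340 + 65) - 10579 = 405 - 10579 = -10174)
(31114 + f)*(11078 + (-20314 + 10216)*(S + 17547)) = (31114 - 10174)*(11078 + (-20314 + 10216)*(3471 + 17547)) = 20940*(11078 - 10098*21018) = 20940*(11078 - 212239764) = 20940*(-212228686) = -4444068684840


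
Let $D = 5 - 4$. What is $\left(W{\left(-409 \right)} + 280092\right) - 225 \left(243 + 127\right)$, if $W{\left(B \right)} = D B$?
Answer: $196433$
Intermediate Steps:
$D = 1$
$W{\left(B \right)} = B$ ($W{\left(B \right)} = 1 B = B$)
$\left(W{\left(-409 \right)} + 280092\right) - 225 \left(243 + 127\right) = \left(-409 + 280092\right) - 225 \left(243 + 127\right) = 279683 - 83250 = 196433$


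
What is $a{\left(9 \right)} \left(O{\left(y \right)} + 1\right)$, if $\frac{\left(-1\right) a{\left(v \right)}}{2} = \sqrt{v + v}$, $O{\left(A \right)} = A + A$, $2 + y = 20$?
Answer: $- 222 \sqrt{2} \approx -313.96$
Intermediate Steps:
$y = 18$ ($y = -2 + 20 = 18$)
$O{\left(A \right)} = 2 A$
$a{\left(v \right)} = - 2 \sqrt{2} \sqrt{v}$ ($a{\left(v \right)} = - 2 \sqrt{v + v} = - 2 \sqrt{2 v} = - 2 \sqrt{2} \sqrt{v}$)
$a{\left(9 \right)} \left(O{\left(y \right)} + 1\right) = - 2 \sqrt{2} \sqrt{9} \left(2 \cdot 18 + 1\right) = \left(-2\right) \sqrt{2} \cdot 3 \left(36 + 1\right) = - 6 \sqrt{2} \cdot 37 = - 222 \sqrt{2}$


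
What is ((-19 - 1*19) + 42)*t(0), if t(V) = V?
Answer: 0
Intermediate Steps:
((-19 - 1*19) + 42)*t(0) = ((-19 - 1*19) + 42)*0 = ((-19 - 19) + 42)*0 = (-38 + 42)*0 = 4*0 = 0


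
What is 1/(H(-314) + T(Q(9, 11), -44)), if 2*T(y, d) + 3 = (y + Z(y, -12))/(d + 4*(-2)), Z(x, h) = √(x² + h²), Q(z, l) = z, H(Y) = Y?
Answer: -26/8209 ≈ -0.0031673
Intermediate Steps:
Z(x, h) = √(h² + x²)
T(y, d) = -3/2 + (y + √(144 + y²))/(2*(-8 + d)) (T(y, d) = -3/2 + ((y + √((-12)² + y²))/(d + 4*(-2)))/2 = -3/2 + ((y + √(144 + y²))/(d - 8))/2 = -3/2 + ((y + √(144 + y²))/(-8 + d))/2 = -3/2 + (y + √(144 + y²))/(2*(-8 + d)))
1/(H(-314) + T(Q(9, 11), -44)) = 1/(-314 + (24 + 9 + √(144 + 9²) - 3*(-44))/(2*(-8 - 44))) = 1/(-314 + (½)*(24 + 9 + √(144 + 81) + 132)/(-52)) = 1/(-314 + (½)*(-1/52)*(24 + 9 + √225 + 132)) = 1/(-314 + (½)*(-1/52)*(24 + 9 + 15 + 132)) = 1/(-314 + (½)*(-1/52)*180) = 1/(-314 - 45/26) = 1/(-8209/26) = -26/8209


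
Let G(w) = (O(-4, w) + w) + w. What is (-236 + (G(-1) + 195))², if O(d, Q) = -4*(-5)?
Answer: 529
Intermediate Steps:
O(d, Q) = 20
G(w) = 20 + 2*w (G(w) = (20 + w) + w = 20 + 2*w)
(-236 + (G(-1) + 195))² = (-236 + ((20 + 2*(-1)) + 195))² = (-236 + ((20 - 2) + 195))² = (-236 + (18 + 195))² = (-236 + 213)² = (-23)² = 529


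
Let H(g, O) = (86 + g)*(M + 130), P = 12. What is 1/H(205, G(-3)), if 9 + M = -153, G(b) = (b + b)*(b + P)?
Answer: -1/9312 ≈ -0.00010739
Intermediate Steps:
G(b) = 2*b*(12 + b) (G(b) = (b + b)*(b + 12) = (2*b)*(12 + b) = 2*b*(12 + b))
M = -162 (M = -9 - 153 = -162)
H(g, O) = -2752 - 32*g (H(g, O) = (86 + g)*(-162 + 130) = (86 + g)*(-32) = -2752 - 32*g)
1/H(205, G(-3)) = 1/(-2752 - 32*205) = 1/(-2752 - 6560) = 1/(-9312) = -1/9312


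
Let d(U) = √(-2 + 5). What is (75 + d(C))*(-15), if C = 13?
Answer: -1125 - 15*√3 ≈ -1151.0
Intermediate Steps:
d(U) = √3
(75 + d(C))*(-15) = (75 + √3)*(-15) = -1125 - 15*√3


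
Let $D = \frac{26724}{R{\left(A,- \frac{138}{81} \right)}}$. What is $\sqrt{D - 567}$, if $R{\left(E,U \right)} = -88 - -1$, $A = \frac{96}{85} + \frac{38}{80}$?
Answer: $\frac{i \sqrt{735179}}{29} \approx 29.566 i$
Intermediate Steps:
$A = \frac{1091}{680}$ ($A = 96 \cdot \frac{1}{85} + 38 \cdot \frac{1}{80} = \frac{96}{85} + \frac{19}{40} = \frac{1091}{680} \approx 1.6044$)
$R{\left(E,U \right)} = -87$ ($R{\left(E,U \right)} = -88 + 1 = -87$)
$D = - \frac{8908}{29}$ ($D = \frac{26724}{-87} = 26724 \left(- \frac{1}{87}\right) = - \frac{8908}{29} \approx -307.17$)
$\sqrt{D - 567} = \sqrt{- \frac{8908}{29} - 567} = \sqrt{- \frac{25351}{29}} = \frac{i \sqrt{735179}}{29}$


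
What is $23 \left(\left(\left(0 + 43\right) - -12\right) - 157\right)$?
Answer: $-2346$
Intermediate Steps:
$23 \left(\left(\left(0 + 43\right) - -12\right) - 157\right) = 23 \left(\left(43 + 12\right) - 157\right) = 23 \left(55 - 157\right) = 23 \left(-102\right) = -2346$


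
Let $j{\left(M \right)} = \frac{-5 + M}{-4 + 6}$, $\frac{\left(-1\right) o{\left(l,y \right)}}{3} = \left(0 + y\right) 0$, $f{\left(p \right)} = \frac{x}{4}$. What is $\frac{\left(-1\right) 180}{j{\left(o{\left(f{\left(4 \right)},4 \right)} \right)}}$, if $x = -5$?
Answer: $72$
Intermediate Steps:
$f{\left(p \right)} = - \frac{5}{4}$
$o{\left(l,y \right)} = 0$ ($o{\left(l,y \right)} = - 3 \left(0 + y\right) 0 = - 3 y 0 = \left(-3\right) 0 = 0$)
$j{\left(M \right)} = - \frac{5}{2} + \frac{M}{2}$ ($j{\left(M \right)} = \frac{-5 + M}{2} = \left(-5 + M\right) \frac{1}{2} = - \frac{5}{2} + \frac{M}{2}$)
$\frac{\left(-1\right) 180}{j{\left(o{\left(f{\left(4 \right)},4 \right)} \right)}} = \frac{\left(-1\right) 180}{- \frac{5}{2} + \frac{1}{2} \cdot 0} = - \frac{180}{- \frac{5}{2} + 0} = - \frac{180}{- \frac{5}{2}} = \left(-180\right) \left(- \frac{2}{5}\right) = 72$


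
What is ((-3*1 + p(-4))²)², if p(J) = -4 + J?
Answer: 14641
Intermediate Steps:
((-3*1 + p(-4))²)² = ((-3*1 + (-4 - 4))²)² = ((-3 - 8)²)² = ((-11)²)² = 121² = 14641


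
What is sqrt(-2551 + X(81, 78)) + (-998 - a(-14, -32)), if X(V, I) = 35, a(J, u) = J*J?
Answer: -1194 + 2*I*sqrt(629) ≈ -1194.0 + 50.16*I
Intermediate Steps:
a(J, u) = J**2
sqrt(-2551 + X(81, 78)) + (-998 - a(-14, -32)) = sqrt(-2551 + 35) + (-998 - 1*(-14)**2) = sqrt(-2516) + (-998 - 1*196) = 2*I*sqrt(629) + (-998 - 196) = 2*I*sqrt(629) - 1194 = -1194 + 2*I*sqrt(629)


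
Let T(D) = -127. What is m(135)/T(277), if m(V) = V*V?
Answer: -18225/127 ≈ -143.50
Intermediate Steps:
m(V) = V**2
m(135)/T(277) = 135**2/(-127) = 18225*(-1/127) = -18225/127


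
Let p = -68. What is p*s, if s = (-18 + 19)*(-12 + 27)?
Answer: -1020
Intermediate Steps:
s = 15 (s = 1*15 = 15)
p*s = -68*15 = -1020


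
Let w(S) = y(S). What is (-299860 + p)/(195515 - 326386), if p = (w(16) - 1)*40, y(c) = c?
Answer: 23020/10067 ≈ 2.2867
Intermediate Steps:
w(S) = S
p = 600 (p = (16 - 1)*40 = 15*40 = 600)
(-299860 + p)/(195515 - 326386) = (-299860 + 600)/(195515 - 326386) = -299260/(-130871) = -299260*(-1/130871) = 23020/10067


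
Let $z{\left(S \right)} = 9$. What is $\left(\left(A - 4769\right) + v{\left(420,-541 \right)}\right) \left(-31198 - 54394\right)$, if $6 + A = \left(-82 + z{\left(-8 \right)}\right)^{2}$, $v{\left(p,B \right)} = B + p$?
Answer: $-37061336$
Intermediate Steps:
$A = 5323$ ($A = -6 + \left(-82 + 9\right)^{2} = -6 + \left(-73\right)^{2} = -6 + 5329 = 5323$)
$\left(\left(A - 4769\right) + v{\left(420,-541 \right)}\right) \left(-31198 - 54394\right) = \left(\left(5323 - 4769\right) + \left(-541 + 420\right)\right) \left(-31198 - 54394\right) = \left(554 - 121\right) \left(-85592\right) = 433 \left(-85592\right) = -37061336$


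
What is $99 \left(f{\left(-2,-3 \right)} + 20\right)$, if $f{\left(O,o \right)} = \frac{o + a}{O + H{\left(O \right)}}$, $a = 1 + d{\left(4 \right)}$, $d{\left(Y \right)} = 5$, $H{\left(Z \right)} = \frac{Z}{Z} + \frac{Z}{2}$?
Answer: $\frac{3663}{2} \approx 1831.5$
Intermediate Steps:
$H{\left(Z \right)} = 1 + \frac{Z}{2}$ ($H{\left(Z \right)} = 1 + Z \frac{1}{2} = 1 + \frac{Z}{2}$)
$a = 6$ ($a = 1 + 5 = 6$)
$f{\left(O,o \right)} = \frac{6 + o}{1 + \frac{3 O}{2}}$ ($f{\left(O,o \right)} = \frac{o + 6}{O + \left(1 + \frac{O}{2}\right)} = \frac{6 + o}{1 + \frac{3 O}{2}}$)
$99 \left(f{\left(-2,-3 \right)} + 20\right) = 99 \left(\frac{2 \left(6 - 3\right)}{2 + 3 \left(-2\right)} + 20\right) = 99 \left(2 \frac{1}{2 - 6} \cdot 3 + 20\right) = 99 \left(2 \frac{1}{-4} \cdot 3 + 20\right) = 99 \left(2 \left(- \frac{1}{4}\right) 3 + 20\right) = 99 \left(- \frac{3}{2} + 20\right) = 99 \cdot \frac{37}{2} = \frac{3663}{2}$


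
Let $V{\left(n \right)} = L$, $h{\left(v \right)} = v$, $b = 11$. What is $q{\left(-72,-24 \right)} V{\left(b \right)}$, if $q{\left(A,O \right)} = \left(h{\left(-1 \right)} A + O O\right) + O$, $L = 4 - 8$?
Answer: $-2496$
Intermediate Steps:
$L = -4$ ($L = 4 - 8 = -4$)
$V{\left(n \right)} = -4$
$q{\left(A,O \right)} = O + O^{2} - A$ ($q{\left(A,O \right)} = \left(- A + O O\right) + O = \left(- A + O^{2}\right) + O = \left(O^{2} - A\right) + O = O + O^{2} - A$)
$q{\left(-72,-24 \right)} V{\left(b \right)} = \left(-24 + \left(-24\right)^{2} - -72\right) \left(-4\right) = \left(-24 + 576 + 72\right) \left(-4\right) = 624 \left(-4\right) = -2496$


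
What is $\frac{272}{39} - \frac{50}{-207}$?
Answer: $\frac{19418}{2691} \approx 7.2159$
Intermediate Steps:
$\frac{272}{39} - \frac{50}{-207} = 272 \cdot \frac{1}{39} - 50 \left(- \frac{1}{207}\right) = \frac{272}{39} - - \frac{50}{207} = \frac{272}{39} + \frac{50}{207} = \frac{19418}{2691}$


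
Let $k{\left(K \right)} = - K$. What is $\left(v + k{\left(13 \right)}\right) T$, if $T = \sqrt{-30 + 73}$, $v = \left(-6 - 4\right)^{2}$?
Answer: $87 \sqrt{43} \approx 570.5$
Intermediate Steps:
$v = 100$ ($v = \left(-10\right)^{2} = 100$)
$T = \sqrt{43} \approx 6.5574$
$\left(v + k{\left(13 \right)}\right) T = \left(100 - 13\right) \sqrt{43} = 87 \sqrt{43}$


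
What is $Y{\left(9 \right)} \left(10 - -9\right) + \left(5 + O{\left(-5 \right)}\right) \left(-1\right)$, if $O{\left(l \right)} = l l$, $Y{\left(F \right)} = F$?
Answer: $141$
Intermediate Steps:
$O{\left(l \right)} = l^{2}$
$Y{\left(9 \right)} \left(10 - -9\right) + \left(5 + O{\left(-5 \right)}\right) \left(-1\right) = 9 \left(10 - -9\right) + \left(5 + \left(-5\right)^{2}\right) \left(-1\right) = 9 \left(10 + 9\right) + \left(5 + 25\right) \left(-1\right) = 9 \cdot 19 + 30 \left(-1\right) = 171 - 30 = 141$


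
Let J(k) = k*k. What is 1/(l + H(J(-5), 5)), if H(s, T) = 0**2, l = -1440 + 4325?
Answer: 1/2885 ≈ 0.00034662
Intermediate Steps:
l = 2885
J(k) = k**2
H(s, T) = 0
1/(l + H(J(-5), 5)) = 1/(2885 + 0) = 1/2885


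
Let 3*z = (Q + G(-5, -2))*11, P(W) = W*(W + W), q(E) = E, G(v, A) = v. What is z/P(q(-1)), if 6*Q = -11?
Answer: -451/36 ≈ -12.528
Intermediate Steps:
Q = -11/6 (Q = (⅙)*(-11) = -11/6 ≈ -1.8333)
P(W) = 2*W² (P(W) = W*(2*W) = 2*W²)
z = -451/18 (z = ((-11/6 - 5)*11)/3 = (-41/6*11)/3 = (⅓)*(-451/6) = -451/18 ≈ -25.056)
z/P(q(-1)) = -451/(18*(2*(-1)²)) = -451/(18*(2*1)) = -451/18/2 = -451/18*½ = -451/36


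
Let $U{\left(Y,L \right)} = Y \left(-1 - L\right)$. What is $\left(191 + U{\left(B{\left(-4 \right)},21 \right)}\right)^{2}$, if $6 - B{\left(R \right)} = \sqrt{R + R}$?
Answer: $-391 + 5192 i \sqrt{2} \approx -391.0 + 7342.6 i$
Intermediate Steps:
$B{\left(R \right)} = 6 - \sqrt{2} \sqrt{R}$ ($B{\left(R \right)} = 6 - \sqrt{R + R} = 6 - \sqrt{2 R} = 6 - \sqrt{2} \sqrt{R}$)
$\left(191 + U{\left(B{\left(-4 \right)},21 \right)}\right)^{2} = \left(191 - \left(6 - \sqrt{2} \sqrt{-4}\right) \left(1 + 21\right)\right)^{2} = \left(191 - \left(6 - \sqrt{2} \cdot 2 i\right) 22\right)^{2} = \left(191 - \left(6 - 2 i \sqrt{2}\right) 22\right)^{2} = \left(191 - \left(132 - 44 i \sqrt{2}\right)\right)^{2} = \left(59 + 44 i \sqrt{2}\right)^{2}$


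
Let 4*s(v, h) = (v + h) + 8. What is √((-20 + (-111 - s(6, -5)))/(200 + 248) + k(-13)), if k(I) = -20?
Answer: I*√254611/112 ≈ 4.5053*I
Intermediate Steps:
s(v, h) = 2 + h/4 + v/4 (s(v, h) = ((v + h) + 8)/4 = ((h + v) + 8)/4 = (8 + h + v)/4 = 2 + h/4 + v/4)
√((-20 + (-111 - s(6, -5)))/(200 + 248) + k(-13)) = √((-20 + (-111 - (2 + (¼)*(-5) + (¼)*6)))/(200 + 248) - 20) = √((-20 + (-111 - (2 - 5/4 + 3/2)))/448 - 20) = √((-20 + (-111 - 1*9/4))*(1/448) - 20) = √((-20 + (-111 - 9/4))*(1/448) - 20) = √((-20 - 453/4)*(1/448) - 20) = √(-533/4*1/448 - 20) = √(-533/1792 - 20) = √(-36373/1792) = I*√254611/112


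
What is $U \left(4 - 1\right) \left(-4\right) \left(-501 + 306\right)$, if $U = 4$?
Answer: $9360$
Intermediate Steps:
$U \left(4 - 1\right) \left(-4\right) \left(-501 + 306\right) = 4 \left(4 - 1\right) \left(-4\right) \left(-501 + 306\right) = 4 \left(4 - 1\right) \left(-4\right) \left(-195\right) = 4 \cdot 3 \left(-4\right) \left(-195\right) = 12 \left(-4\right) \left(-195\right) = \left(-48\right) \left(-195\right) = 9360$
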